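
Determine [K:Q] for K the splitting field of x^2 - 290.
[K:Q] = 2

The polynomial x^2 - 290 is irreducible over Q since 290 is not a perfect square. Its splitting field is Q(sqrt(290)), which has degree 2 over Q.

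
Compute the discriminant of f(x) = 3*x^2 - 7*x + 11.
Δ = -83

For a quadratic a x^2 + b x + c the discriminant is Δ = b^2 - 4ac = (-7)^2 - 4*(3)*(11) = 49 - (132) = -83.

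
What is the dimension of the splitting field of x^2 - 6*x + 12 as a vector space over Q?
[K:Q] = 2

The discriminant of x^2 + (-6)*x + (12) is b^2 - 4c = 36 - (48) = -12. Since -12 is not a perfect square in Q, the polynomial is irreducible over Q. Its two roots generate a degree-2 extension, so [K:Q] = 2.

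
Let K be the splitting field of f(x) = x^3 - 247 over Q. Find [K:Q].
[K:Q] = 6

x^3 - 247 has one real root r = 247^(1/3) and two complex roots r*zeta_3, r*zeta_3^2 where zeta_3 = e^(2*pi*i/3). The splitting field is Q(r, zeta_3). [Q(r):Q] = 3 and [Q(zeta_3):Q] = 2 with gcd = 1, so [Q(r, zeta_3):Q] = 3 * 2 = 6.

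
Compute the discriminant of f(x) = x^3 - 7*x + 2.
Δ = 1264

For a depressed cubic x^3 + p x + q the discriminant is Δ = -4 p^3 - 27 q^2 = -4*(-7)^3 - 27*(2)^2 = 1372 - 108 = 1264.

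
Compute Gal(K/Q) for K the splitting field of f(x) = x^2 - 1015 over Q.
Gal(K/Q) = Z/2Z (cyclic of order 2)

x^2 - 1015 is irreducible over Q since 1015 is not a rational square. The splitting field Q(sqrt(1015)) has degree 2 over Q, and its unique nontrivial automorphism is sqrt(1015) ↦ -sqrt(1015). Hence Gal(Q(sqrt(1015))/Q) = Z/2Z.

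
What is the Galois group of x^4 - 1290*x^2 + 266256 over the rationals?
Gal(K/Q) = Z/2Z (cyclic of order 2)

f factors as (x^2 - 1032)(x^2 - 258), so the splitting field is K = Q(sqrt(1032), sqrt(258)). The squarefree part of 1032 is 258 and the squarefree part of 258 is also 258, so sqrt(1032) and sqrt(258) are both rational multiples of sqrt(258). Hence Q(sqrt(1032)) = Q(sqrt(258)) = Q(sqrt(258)), and the splitting field collapses to a single degree-2 extension with Galois group Z/2Z.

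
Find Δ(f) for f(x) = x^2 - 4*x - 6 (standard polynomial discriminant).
Δ = 40

For a quadratic a x^2 + b x + c the discriminant is Δ = b^2 - 4ac = (-4)^2 - 4*(1)*(-6) = 16 - (-24) = 40.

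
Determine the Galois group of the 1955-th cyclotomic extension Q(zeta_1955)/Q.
|Gal(Q(zeta_1955)/Q)| = phi(1955) = 1408; group ≅ (Z/1955Z)^* ≅ Z/4Z × Z/16Z × Z/22Z

The n-th cyclotomic polynomial Φ_1955(x) is the minimal polynomial of zeta_1955 over Q and has degree phi(1955) = 1408. So Q(zeta_1955) is a degree-1408 Galois extension with Galois group (Z/1955Z)^*. By CRT, (Z/1955Z)^* ≅ (Z/5Z)^* × (Z/17Z)^* × (Z/23Z)^*. Each prime-power unit group is (Z/5Z)^* ≅ Z/4Z; (Z/17Z)^* ≅ Z/16Z; (Z/23Z)^* ≅ Z/22Z. Hence Gal(Q(zeta_1955)/Q) ≅ Z/4Z × Z/16Z × Z/22Z.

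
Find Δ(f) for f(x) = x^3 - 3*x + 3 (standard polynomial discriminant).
Δ = -135

For a depressed cubic x^3 + p x + q the discriminant is Δ = -4 p^3 - 27 q^2 = -4*(-3)^3 - 27*(3)^2 = 108 - 243 = -135.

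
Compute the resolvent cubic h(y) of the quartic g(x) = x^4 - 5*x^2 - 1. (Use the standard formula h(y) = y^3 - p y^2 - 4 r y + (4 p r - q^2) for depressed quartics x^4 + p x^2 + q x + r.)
h(y) = y^3 + 5*y^2 + 4*y + 20

Identify coefficients: p = -5, q = 0, r = -1.
Plug into h(y) = y^3 - p y^2 - 4 r y + (4 p r - q^2):
  h(y) = y^3 - (-5) y^2 - 4*(-1) y + (4*(-5)*(-1) - (0)^2)
       = y^3 + (5) y^2 + (4) y + (20).
Simplifying: h(y) = y^3 + 5*y^2 + 4*y + 20.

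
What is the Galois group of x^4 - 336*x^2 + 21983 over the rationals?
Gal(K/Q) = V_4 (Klein four-group, Z/2Z × Z/2Z)

f factors as (x^2 - 247)(x^2 - 89), so the splitting field is K = Q(sqrt(247), sqrt(89)). The elements 247, 89, 21983 are all non-squares in Q, so sqrt(247) and sqrt(89) generate independent quadratic extensions. Thus [K:Q] = 4 and Gal(K/Q) is generated by the two order-2 automorphisms sqrt(247) ↦ -sqrt(247) and sqrt(89) ↦ -sqrt(89), giving V_4.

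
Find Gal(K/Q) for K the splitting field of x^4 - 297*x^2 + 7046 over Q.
Gal(K/Q) = V_4 (Klein four-group, Z/2Z × Z/2Z)

f factors as (x^2 - 26)(x^2 - 271), so the splitting field is K = Q(sqrt(26), sqrt(271)). The elements 26, 271, 7046 are all non-squares in Q, so sqrt(26) and sqrt(271) generate independent quadratic extensions. Thus [K:Q] = 4 and Gal(K/Q) is generated by the two order-2 automorphisms sqrt(26) ↦ -sqrt(26) and sqrt(271) ↦ -sqrt(271), giving V_4.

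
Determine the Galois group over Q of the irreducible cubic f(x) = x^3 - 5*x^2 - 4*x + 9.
Gal(K/Q) = S_3 (symmetric group of order 6)

Compute the discriminant of x^3 + (-5)*x^2 + (-4)*x + (9): Δ = 6209. Since Δ is not a rational square, the Galois group is not contained in A_3; it must be the full S_3 (irreducibility of the cubic rules out anything smaller).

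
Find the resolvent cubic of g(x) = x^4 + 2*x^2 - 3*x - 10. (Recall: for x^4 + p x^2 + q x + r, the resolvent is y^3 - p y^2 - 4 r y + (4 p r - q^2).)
h(y) = y^3 - 2*y^2 + 40*y - 89

Identify coefficients: p = 2, q = -3, r = -10.
Plug into h(y) = y^3 - p y^2 - 4 r y + (4 p r - q^2):
  h(y) = y^3 - (2) y^2 - 4*(-10) y + (4*(2)*(-10) - (-3)^2)
       = y^3 + (-2) y^2 + (40) y + (-89).
Simplifying: h(y) = y^3 - 2*y^2 + 40*y - 89.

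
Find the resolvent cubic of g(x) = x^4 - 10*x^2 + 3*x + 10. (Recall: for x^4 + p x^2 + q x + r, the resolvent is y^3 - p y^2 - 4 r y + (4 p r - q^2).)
h(y) = y^3 + 10*y^2 - 40*y - 409

Identify coefficients: p = -10, q = 3, r = 10.
Plug into h(y) = y^3 - p y^2 - 4 r y + (4 p r - q^2):
  h(y) = y^3 - (-10) y^2 - 4*(10) y + (4*(-10)*(10) - (3)^2)
       = y^3 + (10) y^2 + (-40) y + (-409).
Simplifying: h(y) = y^3 + 10*y^2 - 40*y - 409.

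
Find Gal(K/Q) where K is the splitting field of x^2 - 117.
Gal(K/Q) = Z/2Z (cyclic of order 2)

x^2 - 117 is irreducible over Q since 117 is not a rational square. The splitting field Q(sqrt(117)) has degree 2 over Q, and its unique nontrivial automorphism is sqrt(117) ↦ -sqrt(117). Hence Gal(Q(sqrt(117))/Q) = Z/2Z.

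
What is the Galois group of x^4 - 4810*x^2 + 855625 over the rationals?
Gal(K/Q) = Z/2Z (cyclic of order 2)

f factors as (x^2 - 185)(x^2 - 4625), so the splitting field is K = Q(sqrt(185), sqrt(4625)). The squarefree part of 185 is 185 and the squarefree part of 4625 is also 185, so sqrt(185) and sqrt(4625) are both rational multiples of sqrt(185). Hence Q(sqrt(185)) = Q(sqrt(4625)) = Q(sqrt(185)), and the splitting field collapses to a single degree-2 extension with Galois group Z/2Z.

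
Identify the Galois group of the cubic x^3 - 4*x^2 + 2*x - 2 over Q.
Gal(K/Q) = S_3 (symmetric group of order 6)

Compute the discriminant of x^3 + (-4)*x^2 + (2)*x + (-2): Δ = -300. Since Δ is not a rational square, the Galois group is not contained in A_3; it must be the full S_3 (irreducibility of the cubic rules out anything smaller).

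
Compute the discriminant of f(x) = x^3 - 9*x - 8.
Δ = 1188

For a depressed cubic x^3 + p x + q the discriminant is Δ = -4 p^3 - 27 q^2 = -4*(-9)^3 - 27*(-8)^2 = 2916 - 1728 = 1188.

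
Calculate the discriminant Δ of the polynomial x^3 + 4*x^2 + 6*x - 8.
Δ = -3424

For x^3 + a x^2 + b x + c the discriminant is Δ = 18 a b c - 4 a^3 c + a^2 b^2 - 4 b^3 - 27 c^2.
Plug a = 4, b = 6, c = -8:
  18*(4)*(6)*(-8) - 4*(4)^3*(-8) + (4)^2*(6)^2 - 4*(6)^3 - 27*(-8)^2
  = -3456 + (2048) + 576 + (-864) + (-1728)
  = -3424.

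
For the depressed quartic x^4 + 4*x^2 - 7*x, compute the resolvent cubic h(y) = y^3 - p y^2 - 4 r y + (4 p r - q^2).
h(y) = y^3 - 4*y^2 - 49

Identify coefficients: p = 4, q = -7, r = 0.
Plug into h(y) = y^3 - p y^2 - 4 r y + (4 p r - q^2):
  h(y) = y^3 - (4) y^2 - 4*(0) y + (4*(4)*(0) - (-7)^2)
       = y^3 + (-4) y^2 + (0) y + (-49).
Simplifying: h(y) = y^3 - 4*y^2 - 49.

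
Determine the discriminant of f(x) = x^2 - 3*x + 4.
Δ = -7

For a quadratic a x^2 + b x + c the discriminant is Δ = b^2 - 4ac = (-3)^2 - 4*(1)*(4) = 9 - (16) = -7.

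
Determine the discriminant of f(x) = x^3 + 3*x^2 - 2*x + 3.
Δ = -823

For x^3 + a x^2 + b x + c the discriminant is Δ = 18 a b c - 4 a^3 c + a^2 b^2 - 4 b^3 - 27 c^2.
Plug a = 3, b = -2, c = 3:
  18*(3)*(-2)*(3) - 4*(3)^3*(3) + (3)^2*(-2)^2 - 4*(-2)^3 - 27*(3)^2
  = -324 + (-324) + 36 + (32) + (-243)
  = -823.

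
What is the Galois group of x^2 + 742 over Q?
Gal(K/Q) = Z/2Z (cyclic of order 2)

x^2 + 742 is irreducible over Q since -742 is not a rational square. The splitting field Q(sqrt(-742)) has degree 2 over Q, and its unique nontrivial automorphism is sqrt(-742) ↦ -sqrt(-742). Hence Gal(Q(sqrt(-742))/Q) = Z/2Z.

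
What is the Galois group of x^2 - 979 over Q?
Gal(K/Q) = Z/2Z (cyclic of order 2)

x^2 - 979 is irreducible over Q since 979 is not a rational square. The splitting field Q(sqrt(979)) has degree 2 over Q, and its unique nontrivial automorphism is sqrt(979) ↦ -sqrt(979). Hence Gal(Q(sqrt(979))/Q) = Z/2Z.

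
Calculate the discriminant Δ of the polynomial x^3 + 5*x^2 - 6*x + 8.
Δ = -8284

For x^3 + a x^2 + b x + c the discriminant is Δ = 18 a b c - 4 a^3 c + a^2 b^2 - 4 b^3 - 27 c^2.
Plug a = 5, b = -6, c = 8:
  18*(5)*(-6)*(8) - 4*(5)^3*(8) + (5)^2*(-6)^2 - 4*(-6)^3 - 27*(8)^2
  = -4320 + (-4000) + 900 + (864) + (-1728)
  = -8284.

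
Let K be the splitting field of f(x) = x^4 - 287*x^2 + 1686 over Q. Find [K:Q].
[K:Q] = 4

f factors as (x^2 - 6)(x^2 - 281); the splitting field is K = Q(sqrt(6), sqrt(281)). Since 6, 281, and 1686 are all non-squares in Q, the three subfields Q(sqrt(6)), Q(sqrt(281)), Q(sqrt(1686)) are distinct degree-2 extensions, so [K:Q] = 4 (Klein four Galois group).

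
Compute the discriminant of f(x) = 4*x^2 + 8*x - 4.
Δ = 128

For a quadratic a x^2 + b x + c the discriminant is Δ = b^2 - 4ac = (8)^2 - 4*(4)*(-4) = 64 - (-64) = 128.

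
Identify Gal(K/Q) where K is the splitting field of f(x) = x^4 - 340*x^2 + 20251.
Gal(K/Q) = V_4 (Klein four-group, Z/2Z × Z/2Z)

f factors as (x^2 - 77)(x^2 - 263), so the splitting field is K = Q(sqrt(77), sqrt(263)). The elements 77, 263, 20251 are all non-squares in Q, so sqrt(77) and sqrt(263) generate independent quadratic extensions. Thus [K:Q] = 4 and Gal(K/Q) is generated by the two order-2 automorphisms sqrt(77) ↦ -sqrt(77) and sqrt(263) ↦ -sqrt(263), giving V_4.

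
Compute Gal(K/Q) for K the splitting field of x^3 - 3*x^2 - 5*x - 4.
Gal(K/Q) = S_3 (symmetric group of order 6)

Compute the discriminant of x^3 + (-3)*x^2 + (-5)*x + (-4): Δ = -1219. Since Δ is not a rational square, the Galois group is not contained in A_3; it must be the full S_3 (irreducibility of the cubic rules out anything smaller).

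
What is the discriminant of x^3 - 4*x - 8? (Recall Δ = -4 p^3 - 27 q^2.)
Δ = -1472

For a depressed cubic x^3 + p x + q the discriminant is Δ = -4 p^3 - 27 q^2 = -4*(-4)^3 - 27*(-8)^2 = 256 - 1728 = -1472.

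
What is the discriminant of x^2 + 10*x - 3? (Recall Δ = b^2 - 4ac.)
Δ = 112

For a quadratic a x^2 + b x + c the discriminant is Δ = b^2 - 4ac = (10)^2 - 4*(1)*(-3) = 100 - (-12) = 112.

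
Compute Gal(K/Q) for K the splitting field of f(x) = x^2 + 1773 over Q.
Gal(K/Q) = Z/2Z (cyclic of order 2)

x^2 + 1773 is irreducible over Q since -1773 is not a rational square. The splitting field Q(sqrt(-1773)) has degree 2 over Q, and its unique nontrivial automorphism is sqrt(-1773) ↦ -sqrt(-1773). Hence Gal(Q(sqrt(-1773))/Q) = Z/2Z.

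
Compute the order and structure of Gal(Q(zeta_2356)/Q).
|Gal(Q(zeta_2356)/Q)| = phi(2356) = 1080; group ≅ (Z/2356Z)^* ≅ Z/2Z × Z/18Z × Z/30Z

The n-th cyclotomic polynomial Φ_2356(x) is the minimal polynomial of zeta_2356 over Q and has degree phi(2356) = 1080. So Q(zeta_2356) is a degree-1080 Galois extension with Galois group (Z/2356Z)^*. By CRT, (Z/2356Z)^* ≅ (Z/4Z)^* × (Z/19Z)^* × (Z/31Z)^*. Each prime-power unit group is (Z/4Z)^* ≅ Z/2Z; (Z/19Z)^* ≅ Z/18Z; (Z/31Z)^* ≅ Z/30Z. Hence Gal(Q(zeta_2356)/Q) ≅ Z/2Z × Z/18Z × Z/30Z.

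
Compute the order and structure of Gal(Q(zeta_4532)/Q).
|Gal(Q(zeta_4532)/Q)| = phi(4532) = 2040; group ≅ (Z/4532Z)^* ≅ Z/2Z × Z/10Z × Z/102Z

The n-th cyclotomic polynomial Φ_4532(x) is the minimal polynomial of zeta_4532 over Q and has degree phi(4532) = 2040. So Q(zeta_4532) is a degree-2040 Galois extension with Galois group (Z/4532Z)^*. By CRT, (Z/4532Z)^* ≅ (Z/4Z)^* × (Z/11Z)^* × (Z/103Z)^*. Each prime-power unit group is (Z/4Z)^* ≅ Z/2Z; (Z/11Z)^* ≅ Z/10Z; (Z/103Z)^* ≅ Z/102Z. Hence Gal(Q(zeta_4532)/Q) ≅ Z/2Z × Z/10Z × Z/102Z.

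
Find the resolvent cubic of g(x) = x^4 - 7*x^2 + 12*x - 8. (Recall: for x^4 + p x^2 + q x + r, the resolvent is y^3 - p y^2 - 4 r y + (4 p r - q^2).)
h(y) = y^3 + 7*y^2 + 32*y + 80

Identify coefficients: p = -7, q = 12, r = -8.
Plug into h(y) = y^3 - p y^2 - 4 r y + (4 p r - q^2):
  h(y) = y^3 - (-7) y^2 - 4*(-8) y + (4*(-7)*(-8) - (12)^2)
       = y^3 + (7) y^2 + (32) y + (80).
Simplifying: h(y) = y^3 + 7*y^2 + 32*y + 80.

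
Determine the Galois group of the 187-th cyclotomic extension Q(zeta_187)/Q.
|Gal(Q(zeta_187)/Q)| = phi(187) = 160; group ≅ (Z/187Z)^* ≅ Z/10Z × Z/16Z

The n-th cyclotomic polynomial Φ_187(x) is the minimal polynomial of zeta_187 over Q and has degree phi(187) = 160. So Q(zeta_187) is a degree-160 Galois extension with Galois group (Z/187Z)^*. By CRT, (Z/187Z)^* ≅ (Z/11Z)^* × (Z/17Z)^*. Each prime-power unit group is (Z/11Z)^* ≅ Z/10Z; (Z/17Z)^* ≅ Z/16Z. Hence Gal(Q(zeta_187)/Q) ≅ Z/10Z × Z/16Z.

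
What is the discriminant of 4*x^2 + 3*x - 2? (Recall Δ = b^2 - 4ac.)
Δ = 41

For a quadratic a x^2 + b x + c the discriminant is Δ = b^2 - 4ac = (3)^2 - 4*(4)*(-2) = 9 - (-32) = 41.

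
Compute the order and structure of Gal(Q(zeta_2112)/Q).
|Gal(Q(zeta_2112)/Q)| = phi(2112) = 640; group ≅ (Z/2112Z)^* ≅ Z/2Z × Z/2Z × Z/10Z × Z/16Z

The n-th cyclotomic polynomial Φ_2112(x) is the minimal polynomial of zeta_2112 over Q and has degree phi(2112) = 640. So Q(zeta_2112) is a degree-640 Galois extension with Galois group (Z/2112Z)^*. By CRT, (Z/2112Z)^* ≅ (Z/64Z)^* × (Z/3Z)^* × (Z/11Z)^*. Each prime-power unit group is (Z/64Z)^* ≅ Z/2Z × Z/16Z; (Z/3Z)^* ≅ Z/2Z; (Z/11Z)^* ≅ Z/10Z. Hence Gal(Q(zeta_2112)/Q) ≅ Z/2Z × Z/2Z × Z/10Z × Z/16Z.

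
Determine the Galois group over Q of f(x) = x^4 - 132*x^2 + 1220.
Gal(K/Q) = V_4 (Klein four-group, Z/2Z × Z/2Z)

f factors as (x^2 - 122)(x^2 - 10), so the splitting field is K = Q(sqrt(122), sqrt(10)). The elements 122, 10, 1220 are all non-squares in Q, so sqrt(122) and sqrt(10) generate independent quadratic extensions. Thus [K:Q] = 4 and Gal(K/Q) is generated by the two order-2 automorphisms sqrt(122) ↦ -sqrt(122) and sqrt(10) ↦ -sqrt(10), giving V_4.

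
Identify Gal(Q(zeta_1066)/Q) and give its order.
|Gal(Q(zeta_1066)/Q)| = phi(1066) = 480; group ≅ (Z/1066Z)^* ≅ Z/12Z × Z/40Z

The n-th cyclotomic polynomial Φ_1066(x) is the minimal polynomial of zeta_1066 over Q and has degree phi(1066) = 480. So Q(zeta_1066) is a degree-480 Galois extension with Galois group (Z/1066Z)^*. By CRT, (Z/1066Z)^* ≅ (Z/2Z)^* × (Z/13Z)^* × (Z/41Z)^*. Each prime-power unit group is (Z/2Z)^* ≅ trivial group (order 1); (Z/13Z)^* ≅ Z/12Z; (Z/41Z)^* ≅ Z/40Z. Hence Gal(Q(zeta_1066)/Q) ≅ Z/12Z × Z/40Z.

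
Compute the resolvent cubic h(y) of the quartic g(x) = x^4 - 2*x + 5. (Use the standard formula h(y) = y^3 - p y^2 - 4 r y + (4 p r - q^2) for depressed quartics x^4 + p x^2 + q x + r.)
h(y) = y^3 - 20*y - 4

Identify coefficients: p = 0, q = -2, r = 5.
Plug into h(y) = y^3 - p y^2 - 4 r y + (4 p r - q^2):
  h(y) = y^3 - (0) y^2 - 4*(5) y + (4*(0)*(5) - (-2)^2)
       = y^3 + (0) y^2 + (-20) y + (-4).
Simplifying: h(y) = y^3 - 20*y - 4.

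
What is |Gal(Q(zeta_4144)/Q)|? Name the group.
|Gal(Q(zeta_4144)/Q)| = phi(4144) = 1728; group ≅ (Z/4144Z)^* ≅ Z/2Z × Z/4Z × Z/6Z × Z/36Z

The n-th cyclotomic polynomial Φ_4144(x) is the minimal polynomial of zeta_4144 over Q and has degree phi(4144) = 1728. So Q(zeta_4144) is a degree-1728 Galois extension with Galois group (Z/4144Z)^*. By CRT, (Z/4144Z)^* ≅ (Z/16Z)^* × (Z/7Z)^* × (Z/37Z)^*. Each prime-power unit group is (Z/16Z)^* ≅ Z/2Z × Z/4Z; (Z/7Z)^* ≅ Z/6Z; (Z/37Z)^* ≅ Z/36Z. Hence Gal(Q(zeta_4144)/Q) ≅ Z/2Z × Z/4Z × Z/6Z × Z/36Z.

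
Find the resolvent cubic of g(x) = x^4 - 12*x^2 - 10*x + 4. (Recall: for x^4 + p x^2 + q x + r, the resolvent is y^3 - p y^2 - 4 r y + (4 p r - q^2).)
h(y) = y^3 + 12*y^2 - 16*y - 292

Identify coefficients: p = -12, q = -10, r = 4.
Plug into h(y) = y^3 - p y^2 - 4 r y + (4 p r - q^2):
  h(y) = y^3 - (-12) y^2 - 4*(4) y + (4*(-12)*(4) - (-10)^2)
       = y^3 + (12) y^2 + (-16) y + (-292).
Simplifying: h(y) = y^3 + 12*y^2 - 16*y - 292.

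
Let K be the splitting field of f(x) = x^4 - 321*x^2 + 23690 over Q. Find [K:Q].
[K:Q] = 4

f factors as (x^2 - 115)(x^2 - 206); the splitting field is K = Q(sqrt(115), sqrt(206)). Since 115, 206, and 23690 are all non-squares in Q, the three subfields Q(sqrt(115)), Q(sqrt(206)), Q(sqrt(23690)) are distinct degree-2 extensions, so [K:Q] = 4 (Klein four Galois group).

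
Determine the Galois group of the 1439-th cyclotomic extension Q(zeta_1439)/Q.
|Gal(Q(zeta_1439)/Q)| = phi(1439) = 1438; group ≅ (Z/1439Z)^* ≅ Z/1438Z

The n-th cyclotomic polynomial Φ_1439(x) is the minimal polynomial of zeta_1439 over Q and has degree phi(1439) = 1438. So Q(zeta_1439) is a degree-1438 Galois extension with Galois group (Z/1439Z)^*. (Z/1439Z)^* is cyclic since 1439 is an odd prime power (or 4). Hence Gal(Q(zeta_1439)/Q) ≅ Z/1438Z.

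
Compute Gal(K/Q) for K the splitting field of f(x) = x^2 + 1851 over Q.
Gal(K/Q) = Z/2Z (cyclic of order 2)

x^2 + 1851 is irreducible over Q since -1851 is not a rational square. The splitting field Q(sqrt(-1851)) has degree 2 over Q, and its unique nontrivial automorphism is sqrt(-1851) ↦ -sqrt(-1851). Hence Gal(Q(sqrt(-1851))/Q) = Z/2Z.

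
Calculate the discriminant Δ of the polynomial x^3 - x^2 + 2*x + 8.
Δ = -2012

For x^3 + a x^2 + b x + c the discriminant is Δ = 18 a b c - 4 a^3 c + a^2 b^2 - 4 b^3 - 27 c^2.
Plug a = -1, b = 2, c = 8:
  18*(-1)*(2)*(8) - 4*(-1)^3*(8) + (-1)^2*(2)^2 - 4*(2)^3 - 27*(8)^2
  = -288 + (32) + 4 + (-32) + (-1728)
  = -2012.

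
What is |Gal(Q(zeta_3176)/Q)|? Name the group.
|Gal(Q(zeta_3176)/Q)| = phi(3176) = 1584; group ≅ (Z/3176Z)^* ≅ Z/2Z × Z/2Z × Z/396Z

The n-th cyclotomic polynomial Φ_3176(x) is the minimal polynomial of zeta_3176 over Q and has degree phi(3176) = 1584. So Q(zeta_3176) is a degree-1584 Galois extension with Galois group (Z/3176Z)^*. By CRT, (Z/3176Z)^* ≅ (Z/8Z)^* × (Z/397Z)^*. Each prime-power unit group is (Z/8Z)^* ≅ Z/2Z × Z/2Z; (Z/397Z)^* ≅ Z/396Z. Hence Gal(Q(zeta_3176)/Q) ≅ Z/2Z × Z/2Z × Z/396Z.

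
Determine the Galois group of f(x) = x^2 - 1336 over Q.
Gal(K/Q) = Z/2Z (cyclic of order 2)

x^2 - 1336 is irreducible over Q since 1336 is not a rational square. The splitting field Q(sqrt(1336)) has degree 2 over Q, and its unique nontrivial automorphism is sqrt(1336) ↦ -sqrt(1336). Hence Gal(Q(sqrt(1336))/Q) = Z/2Z.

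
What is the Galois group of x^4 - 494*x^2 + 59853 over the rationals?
Gal(K/Q) = V_4 (Klein four-group, Z/2Z × Z/2Z)

f factors as (x^2 - 281)(x^2 - 213), so the splitting field is K = Q(sqrt(281), sqrt(213)). The elements 281, 213, 59853 are all non-squares in Q, so sqrt(281) and sqrt(213) generate independent quadratic extensions. Thus [K:Q] = 4 and Gal(K/Q) is generated by the two order-2 automorphisms sqrt(281) ↦ -sqrt(281) and sqrt(213) ↦ -sqrt(213), giving V_4.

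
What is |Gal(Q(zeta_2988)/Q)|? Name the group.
|Gal(Q(zeta_2988)/Q)| = phi(2988) = 984; group ≅ (Z/2988Z)^* ≅ Z/2Z × Z/6Z × Z/82Z

The n-th cyclotomic polynomial Φ_2988(x) is the minimal polynomial of zeta_2988 over Q and has degree phi(2988) = 984. So Q(zeta_2988) is a degree-984 Galois extension with Galois group (Z/2988Z)^*. By CRT, (Z/2988Z)^* ≅ (Z/4Z)^* × (Z/9Z)^* × (Z/83Z)^*. Each prime-power unit group is (Z/4Z)^* ≅ Z/2Z; (Z/9Z)^* ≅ Z/6Z; (Z/83Z)^* ≅ Z/82Z. Hence Gal(Q(zeta_2988)/Q) ≅ Z/2Z × Z/6Z × Z/82Z.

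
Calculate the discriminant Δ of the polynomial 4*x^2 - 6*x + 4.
Δ = -28

For a quadratic a x^2 + b x + c the discriminant is Δ = b^2 - 4ac = (-6)^2 - 4*(4)*(4) = 36 - (64) = -28.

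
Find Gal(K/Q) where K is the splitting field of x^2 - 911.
Gal(K/Q) = Z/2Z (cyclic of order 2)

x^2 - 911 is irreducible over Q since 911 is not a rational square. The splitting field Q(sqrt(911)) has degree 2 over Q, and its unique nontrivial automorphism is sqrt(911) ↦ -sqrt(911). Hence Gal(Q(sqrt(911))/Q) = Z/2Z.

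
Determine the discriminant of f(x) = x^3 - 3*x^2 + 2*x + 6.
Δ = -968

For x^3 + a x^2 + b x + c the discriminant is Δ = 18 a b c - 4 a^3 c + a^2 b^2 - 4 b^3 - 27 c^2.
Plug a = -3, b = 2, c = 6:
  18*(-3)*(2)*(6) - 4*(-3)^3*(6) + (-3)^2*(2)^2 - 4*(2)^3 - 27*(6)^2
  = -648 + (648) + 36 + (-32) + (-972)
  = -968.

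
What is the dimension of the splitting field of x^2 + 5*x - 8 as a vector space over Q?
[K:Q] = 2

The discriminant of x^2 + (5)*x + (-8) is b^2 - 4c = 25 - (-32) = 57. Since 57 is not a perfect square in Q, the polynomial is irreducible over Q. Its two roots generate a degree-2 extension, so [K:Q] = 2.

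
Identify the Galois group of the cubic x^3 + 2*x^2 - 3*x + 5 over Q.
Gal(K/Q) = S_3 (symmetric group of order 6)

Compute the discriminant of x^3 + (2)*x^2 + (-3)*x + (5): Δ = -1231. Since Δ is not a rational square, the Galois group is not contained in A_3; it must be the full S_3 (irreducibility of the cubic rules out anything smaller).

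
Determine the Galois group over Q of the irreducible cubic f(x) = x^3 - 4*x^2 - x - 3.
Gal(K/Q) = S_3 (symmetric group of order 6)

Compute the discriminant of x^3 + (-4)*x^2 + (-1)*x + (-3): Δ = -1207. Since Δ is not a rational square, the Galois group is not contained in A_3; it must be the full S_3 (irreducibility of the cubic rules out anything smaller).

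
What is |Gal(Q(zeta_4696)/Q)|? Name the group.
|Gal(Q(zeta_4696)/Q)| = phi(4696) = 2344; group ≅ (Z/4696Z)^* ≅ Z/2Z × Z/2Z × Z/586Z

The n-th cyclotomic polynomial Φ_4696(x) is the minimal polynomial of zeta_4696 over Q and has degree phi(4696) = 2344. So Q(zeta_4696) is a degree-2344 Galois extension with Galois group (Z/4696Z)^*. By CRT, (Z/4696Z)^* ≅ (Z/8Z)^* × (Z/587Z)^*. Each prime-power unit group is (Z/8Z)^* ≅ Z/2Z × Z/2Z; (Z/587Z)^* ≅ Z/586Z. Hence Gal(Q(zeta_4696)/Q) ≅ Z/2Z × Z/2Z × Z/586Z.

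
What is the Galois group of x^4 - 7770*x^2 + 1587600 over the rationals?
Gal(K/Q) = Z/2Z (cyclic of order 2)

f factors as (x^2 - 210)(x^2 - 7560), so the splitting field is K = Q(sqrt(210), sqrt(7560)). The squarefree part of 210 is 210 and the squarefree part of 7560 is also 210, so sqrt(210) and sqrt(7560) are both rational multiples of sqrt(210). Hence Q(sqrt(210)) = Q(sqrt(7560)) = Q(sqrt(210)), and the splitting field collapses to a single degree-2 extension with Galois group Z/2Z.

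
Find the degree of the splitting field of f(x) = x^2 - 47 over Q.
[K:Q] = 2

The polynomial x^2 - 47 is irreducible over Q since 47 is not a perfect square. Its splitting field is Q(sqrt(47)), which has degree 2 over Q.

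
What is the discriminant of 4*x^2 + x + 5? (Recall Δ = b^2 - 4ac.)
Δ = -79

For a quadratic a x^2 + b x + c the discriminant is Δ = b^2 - 4ac = (1)^2 - 4*(4)*(5) = 1 - (80) = -79.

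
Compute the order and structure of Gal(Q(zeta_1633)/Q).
|Gal(Q(zeta_1633)/Q)| = phi(1633) = 1540; group ≅ (Z/1633Z)^* ≅ Z/22Z × Z/70Z

The n-th cyclotomic polynomial Φ_1633(x) is the minimal polynomial of zeta_1633 over Q and has degree phi(1633) = 1540. So Q(zeta_1633) is a degree-1540 Galois extension with Galois group (Z/1633Z)^*. By CRT, (Z/1633Z)^* ≅ (Z/23Z)^* × (Z/71Z)^*. Each prime-power unit group is (Z/23Z)^* ≅ Z/22Z; (Z/71Z)^* ≅ Z/70Z. Hence Gal(Q(zeta_1633)/Q) ≅ Z/22Z × Z/70Z.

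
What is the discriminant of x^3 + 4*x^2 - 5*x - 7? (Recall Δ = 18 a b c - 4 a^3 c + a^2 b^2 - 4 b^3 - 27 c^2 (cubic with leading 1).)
Δ = 3889

For x^3 + a x^2 + b x + c the discriminant is Δ = 18 a b c - 4 a^3 c + a^2 b^2 - 4 b^3 - 27 c^2.
Plug a = 4, b = -5, c = -7:
  18*(4)*(-5)*(-7) - 4*(4)^3*(-7) + (4)^2*(-5)^2 - 4*(-5)^3 - 27*(-7)^2
  = 2520 + (1792) + 400 + (500) + (-1323)
  = 3889.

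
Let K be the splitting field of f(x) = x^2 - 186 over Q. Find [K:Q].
[K:Q] = 2

The polynomial x^2 - 186 is irreducible over Q since 186 is not a perfect square. Its splitting field is Q(sqrt(186)), which has degree 2 over Q.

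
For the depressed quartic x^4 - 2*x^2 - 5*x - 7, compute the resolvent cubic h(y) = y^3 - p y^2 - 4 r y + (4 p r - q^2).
h(y) = y^3 + 2*y^2 + 28*y + 31

Identify coefficients: p = -2, q = -5, r = -7.
Plug into h(y) = y^3 - p y^2 - 4 r y + (4 p r - q^2):
  h(y) = y^3 - (-2) y^2 - 4*(-7) y + (4*(-2)*(-7) - (-5)^2)
       = y^3 + (2) y^2 + (28) y + (31).
Simplifying: h(y) = y^3 + 2*y^2 + 28*y + 31.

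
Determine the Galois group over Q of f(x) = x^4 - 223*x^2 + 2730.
Gal(K/Q) = V_4 (Klein four-group, Z/2Z × Z/2Z)

f factors as (x^2 - 13)(x^2 - 210), so the splitting field is K = Q(sqrt(13), sqrt(210)). The elements 13, 210, 2730 are all non-squares in Q, so sqrt(13) and sqrt(210) generate independent quadratic extensions. Thus [K:Q] = 4 and Gal(K/Q) is generated by the two order-2 automorphisms sqrt(13) ↦ -sqrt(13) and sqrt(210) ↦ -sqrt(210), giving V_4.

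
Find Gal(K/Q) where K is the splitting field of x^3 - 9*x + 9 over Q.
Gal(K/Q) = A_3 (cyclic of order 3)

Compute the discriminant of x^3 + (0)*x^2 + (-9)*x + (9): Δ = 729. Since Δ is a perfect square (Δ = 27^2), the Galois group is contained in A_3. Irreducibility forces the group to be transitive on three roots, so Gal = A_3.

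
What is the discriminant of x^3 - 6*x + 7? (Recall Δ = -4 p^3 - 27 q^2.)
Δ = -459

For a depressed cubic x^3 + p x + q the discriminant is Δ = -4 p^3 - 27 q^2 = -4*(-6)^3 - 27*(7)^2 = 864 - 1323 = -459.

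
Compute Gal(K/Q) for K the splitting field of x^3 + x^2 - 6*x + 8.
Gal(K/Q) = S_3 (symmetric group of order 6)

Compute the discriminant of x^3 + (1)*x^2 + (-6)*x + (8): Δ = -1724. Since Δ is not a rational square, the Galois group is not contained in A_3; it must be the full S_3 (irreducibility of the cubic rules out anything smaller).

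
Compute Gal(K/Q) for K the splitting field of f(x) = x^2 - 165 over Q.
Gal(K/Q) = Z/2Z (cyclic of order 2)

x^2 - 165 is irreducible over Q since 165 is not a rational square. The splitting field Q(sqrt(165)) has degree 2 over Q, and its unique nontrivial automorphism is sqrt(165) ↦ -sqrt(165). Hence Gal(Q(sqrt(165))/Q) = Z/2Z.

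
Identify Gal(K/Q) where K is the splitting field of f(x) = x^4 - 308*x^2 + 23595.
Gal(K/Q) = V_4 (Klein four-group, Z/2Z × Z/2Z)

f factors as (x^2 - 165)(x^2 - 143), so the splitting field is K = Q(sqrt(165), sqrt(143)). The elements 165, 143, 23595 are all non-squares in Q, so sqrt(165) and sqrt(143) generate independent quadratic extensions. Thus [K:Q] = 4 and Gal(K/Q) is generated by the two order-2 automorphisms sqrt(165) ↦ -sqrt(165) and sqrt(143) ↦ -sqrt(143), giving V_4.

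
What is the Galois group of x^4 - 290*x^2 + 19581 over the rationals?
Gal(K/Q) = V_4 (Klein four-group, Z/2Z × Z/2Z)

f factors as (x^2 - 107)(x^2 - 183), so the splitting field is K = Q(sqrt(107), sqrt(183)). The elements 107, 183, 19581 are all non-squares in Q, so sqrt(107) and sqrt(183) generate independent quadratic extensions. Thus [K:Q] = 4 and Gal(K/Q) is generated by the two order-2 automorphisms sqrt(107) ↦ -sqrt(107) and sqrt(183) ↦ -sqrt(183), giving V_4.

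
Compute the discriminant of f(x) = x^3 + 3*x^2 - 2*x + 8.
Δ = -3388

For x^3 + a x^2 + b x + c the discriminant is Δ = 18 a b c - 4 a^3 c + a^2 b^2 - 4 b^3 - 27 c^2.
Plug a = 3, b = -2, c = 8:
  18*(3)*(-2)*(8) - 4*(3)^3*(8) + (3)^2*(-2)^2 - 4*(-2)^3 - 27*(8)^2
  = -864 + (-864) + 36 + (32) + (-1728)
  = -3388.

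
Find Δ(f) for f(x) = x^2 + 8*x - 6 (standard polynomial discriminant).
Δ = 88

For a quadratic a x^2 + b x + c the discriminant is Δ = b^2 - 4ac = (8)^2 - 4*(1)*(-6) = 64 - (-24) = 88.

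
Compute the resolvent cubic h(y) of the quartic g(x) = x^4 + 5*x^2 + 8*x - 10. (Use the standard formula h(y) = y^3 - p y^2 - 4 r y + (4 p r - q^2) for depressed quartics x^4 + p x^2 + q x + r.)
h(y) = y^3 - 5*y^2 + 40*y - 264

Identify coefficients: p = 5, q = 8, r = -10.
Plug into h(y) = y^3 - p y^2 - 4 r y + (4 p r - q^2):
  h(y) = y^3 - (5) y^2 - 4*(-10) y + (4*(5)*(-10) - (8)^2)
       = y^3 + (-5) y^2 + (40) y + (-264).
Simplifying: h(y) = y^3 - 5*y^2 + 40*y - 264.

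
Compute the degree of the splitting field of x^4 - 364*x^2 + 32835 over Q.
[K:Q] = 4

f factors as (x^2 - 199)(x^2 - 165); the splitting field is K = Q(sqrt(199), sqrt(165)). Since 199, 165, and 32835 are all non-squares in Q, the three subfields Q(sqrt(199)), Q(sqrt(165)), Q(sqrt(32835)) are distinct degree-2 extensions, so [K:Q] = 4 (Klein four Galois group).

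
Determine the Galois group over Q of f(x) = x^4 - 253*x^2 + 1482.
Gal(K/Q) = V_4 (Klein four-group, Z/2Z × Z/2Z)

f factors as (x^2 - 6)(x^2 - 247), so the splitting field is K = Q(sqrt(6), sqrt(247)). The elements 6, 247, 1482 are all non-squares in Q, so sqrt(6) and sqrt(247) generate independent quadratic extensions. Thus [K:Q] = 4 and Gal(K/Q) is generated by the two order-2 automorphisms sqrt(6) ↦ -sqrt(6) and sqrt(247) ↦ -sqrt(247), giving V_4.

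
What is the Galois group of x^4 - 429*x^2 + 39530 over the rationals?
Gal(K/Q) = V_4 (Klein four-group, Z/2Z × Z/2Z)

f factors as (x^2 - 295)(x^2 - 134), so the splitting field is K = Q(sqrt(295), sqrt(134)). The elements 295, 134, 39530 are all non-squares in Q, so sqrt(295) and sqrt(134) generate independent quadratic extensions. Thus [K:Q] = 4 and Gal(K/Q) is generated by the two order-2 automorphisms sqrt(295) ↦ -sqrt(295) and sqrt(134) ↦ -sqrt(134), giving V_4.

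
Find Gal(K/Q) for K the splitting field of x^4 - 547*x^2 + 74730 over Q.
Gal(K/Q) = V_4 (Klein four-group, Z/2Z × Z/2Z)

f factors as (x^2 - 265)(x^2 - 282), so the splitting field is K = Q(sqrt(265), sqrt(282)). The elements 265, 282, 74730 are all non-squares in Q, so sqrt(265) and sqrt(282) generate independent quadratic extensions. Thus [K:Q] = 4 and Gal(K/Q) is generated by the two order-2 automorphisms sqrt(265) ↦ -sqrt(265) and sqrt(282) ↦ -sqrt(282), giving V_4.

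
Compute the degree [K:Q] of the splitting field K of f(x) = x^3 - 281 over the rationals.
[K:Q] = 6

x^3 - 281 has one real root r = 281^(1/3) and two complex roots r*zeta_3, r*zeta_3^2 where zeta_3 = e^(2*pi*i/3). The splitting field is Q(r, zeta_3). [Q(r):Q] = 3 and [Q(zeta_3):Q] = 2 with gcd = 1, so [Q(r, zeta_3):Q] = 3 * 2 = 6.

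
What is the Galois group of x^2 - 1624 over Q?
Gal(K/Q) = Z/2Z (cyclic of order 2)

x^2 - 1624 is irreducible over Q since 1624 is not a rational square. The splitting field Q(sqrt(1624)) has degree 2 over Q, and its unique nontrivial automorphism is sqrt(1624) ↦ -sqrt(1624). Hence Gal(Q(sqrt(1624))/Q) = Z/2Z.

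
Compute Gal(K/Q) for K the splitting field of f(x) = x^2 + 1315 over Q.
Gal(K/Q) = Z/2Z (cyclic of order 2)

x^2 + 1315 is irreducible over Q since -1315 is not a rational square. The splitting field Q(sqrt(-1315)) has degree 2 over Q, and its unique nontrivial automorphism is sqrt(-1315) ↦ -sqrt(-1315). Hence Gal(Q(sqrt(-1315))/Q) = Z/2Z.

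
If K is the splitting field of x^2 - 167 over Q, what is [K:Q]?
[K:Q] = 2

The polynomial x^2 - 167 is irreducible over Q since 167 is not a perfect square. Its splitting field is Q(sqrt(167)), which has degree 2 over Q.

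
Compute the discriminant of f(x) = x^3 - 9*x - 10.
Δ = 216

For a depressed cubic x^3 + p x + q the discriminant is Δ = -4 p^3 - 27 q^2 = -4*(-9)^3 - 27*(-10)^2 = 2916 - 2700 = 216.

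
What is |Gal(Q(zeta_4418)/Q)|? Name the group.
|Gal(Q(zeta_4418)/Q)| = phi(4418) = 2162; group ≅ (Z/4418Z)^* ≅ Z/2162Z

The n-th cyclotomic polynomial Φ_4418(x) is the minimal polynomial of zeta_4418 over Q and has degree phi(4418) = 2162. So Q(zeta_4418) is a degree-2162 Galois extension with Galois group (Z/4418Z)^*. By CRT, (Z/4418Z)^* ≅ (Z/2Z)^* × (Z/2209Z)^*. Each prime-power unit group is (Z/2Z)^* ≅ trivial group (order 1); (Z/2209Z)^* ≅ Z/2162Z. Hence Gal(Q(zeta_4418)/Q) ≅ Z/2162Z.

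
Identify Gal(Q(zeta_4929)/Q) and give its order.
|Gal(Q(zeta_4929)/Q)| = phi(4929) = 3120; group ≅ (Z/4929Z)^* ≅ Z/2Z × Z/30Z × Z/52Z

The n-th cyclotomic polynomial Φ_4929(x) is the minimal polynomial of zeta_4929 over Q and has degree phi(4929) = 3120. So Q(zeta_4929) is a degree-3120 Galois extension with Galois group (Z/4929Z)^*. By CRT, (Z/4929Z)^* ≅ (Z/3Z)^* × (Z/31Z)^* × (Z/53Z)^*. Each prime-power unit group is (Z/3Z)^* ≅ Z/2Z; (Z/31Z)^* ≅ Z/30Z; (Z/53Z)^* ≅ Z/52Z. Hence Gal(Q(zeta_4929)/Q) ≅ Z/2Z × Z/30Z × Z/52Z.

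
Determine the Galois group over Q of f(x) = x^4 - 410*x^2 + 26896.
Gal(K/Q) = Z/2Z (cyclic of order 2)

f factors as (x^2 - 82)(x^2 - 328), so the splitting field is K = Q(sqrt(82), sqrt(328)). The squarefree part of 82 is 82 and the squarefree part of 328 is also 82, so sqrt(82) and sqrt(328) are both rational multiples of sqrt(82). Hence Q(sqrt(82)) = Q(sqrt(328)) = Q(sqrt(82)), and the splitting field collapses to a single degree-2 extension with Galois group Z/2Z.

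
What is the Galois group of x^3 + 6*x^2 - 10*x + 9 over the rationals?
Gal(K/Q) = S_3 (symmetric group of order 6)

Compute the discriminant of x^3 + (6)*x^2 + (-10)*x + (9): Δ = -12083. Since Δ is not a rational square, the Galois group is not contained in A_3; it must be the full S_3 (irreducibility of the cubic rules out anything smaller).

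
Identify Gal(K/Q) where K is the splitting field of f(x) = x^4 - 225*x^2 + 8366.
Gal(K/Q) = V_4 (Klein four-group, Z/2Z × Z/2Z)

f factors as (x^2 - 47)(x^2 - 178), so the splitting field is K = Q(sqrt(47), sqrt(178)). The elements 47, 178, 8366 are all non-squares in Q, so sqrt(47) and sqrt(178) generate independent quadratic extensions. Thus [K:Q] = 4 and Gal(K/Q) is generated by the two order-2 automorphisms sqrt(47) ↦ -sqrt(47) and sqrt(178) ↦ -sqrt(178), giving V_4.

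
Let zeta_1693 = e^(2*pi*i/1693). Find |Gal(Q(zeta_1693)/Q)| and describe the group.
|Gal(Q(zeta_1693)/Q)| = phi(1693) = 1692; group ≅ (Z/1693Z)^* ≅ Z/1692Z

The n-th cyclotomic polynomial Φ_1693(x) is the minimal polynomial of zeta_1693 over Q and has degree phi(1693) = 1692. So Q(zeta_1693) is a degree-1692 Galois extension with Galois group (Z/1693Z)^*. (Z/1693Z)^* is cyclic since 1693 is an odd prime power (or 4). Hence Gal(Q(zeta_1693)/Q) ≅ Z/1692Z.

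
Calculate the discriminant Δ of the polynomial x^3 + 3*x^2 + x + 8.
Δ = -2155

For x^3 + a x^2 + b x + c the discriminant is Δ = 18 a b c - 4 a^3 c + a^2 b^2 - 4 b^3 - 27 c^2.
Plug a = 3, b = 1, c = 8:
  18*(3)*(1)*(8) - 4*(3)^3*(8) + (3)^2*(1)^2 - 4*(1)^3 - 27*(8)^2
  = 432 + (-864) + 9 + (-4) + (-1728)
  = -2155.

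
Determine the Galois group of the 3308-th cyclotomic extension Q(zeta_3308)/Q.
|Gal(Q(zeta_3308)/Q)| = phi(3308) = 1652; group ≅ (Z/3308Z)^* ≅ Z/2Z × Z/826Z

The n-th cyclotomic polynomial Φ_3308(x) is the minimal polynomial of zeta_3308 over Q and has degree phi(3308) = 1652. So Q(zeta_3308) is a degree-1652 Galois extension with Galois group (Z/3308Z)^*. By CRT, (Z/3308Z)^* ≅ (Z/4Z)^* × (Z/827Z)^*. Each prime-power unit group is (Z/4Z)^* ≅ Z/2Z; (Z/827Z)^* ≅ Z/826Z. Hence Gal(Q(zeta_3308)/Q) ≅ Z/2Z × Z/826Z.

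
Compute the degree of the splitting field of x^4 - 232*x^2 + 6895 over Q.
[K:Q] = 4

f factors as (x^2 - 197)(x^2 - 35); the splitting field is K = Q(sqrt(197), sqrt(35)). Since 197, 35, and 6895 are all non-squares in Q, the three subfields Q(sqrt(197)), Q(sqrt(35)), Q(sqrt(6895)) are distinct degree-2 extensions, so [K:Q] = 4 (Klein four Galois group).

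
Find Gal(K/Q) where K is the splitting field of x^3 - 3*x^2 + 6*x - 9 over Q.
Gal(K/Q) = S_3 (symmetric group of order 6)

Compute the discriminant of x^3 + (-3)*x^2 + (6)*x + (-9): Δ = -783. Since Δ is not a rational square, the Galois group is not contained in A_3; it must be the full S_3 (irreducibility of the cubic rules out anything smaller).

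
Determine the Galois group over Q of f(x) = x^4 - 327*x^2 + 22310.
Gal(K/Q) = V_4 (Klein four-group, Z/2Z × Z/2Z)

f factors as (x^2 - 230)(x^2 - 97), so the splitting field is K = Q(sqrt(230), sqrt(97)). The elements 230, 97, 22310 are all non-squares in Q, so sqrt(230) and sqrt(97) generate independent quadratic extensions. Thus [K:Q] = 4 and Gal(K/Q) is generated by the two order-2 automorphisms sqrt(230) ↦ -sqrt(230) and sqrt(97) ↦ -sqrt(97), giving V_4.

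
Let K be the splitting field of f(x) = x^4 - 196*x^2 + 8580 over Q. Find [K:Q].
[K:Q] = 4

f factors as (x^2 - 130)(x^2 - 66); the splitting field is K = Q(sqrt(130), sqrt(66)). Since 130, 66, and 8580 are all non-squares in Q, the three subfields Q(sqrt(130)), Q(sqrt(66)), Q(sqrt(8580)) are distinct degree-2 extensions, so [K:Q] = 4 (Klein four Galois group).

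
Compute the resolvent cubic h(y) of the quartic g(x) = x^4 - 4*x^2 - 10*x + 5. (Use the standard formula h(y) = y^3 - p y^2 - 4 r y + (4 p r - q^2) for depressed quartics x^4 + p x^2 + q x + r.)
h(y) = y^3 + 4*y^2 - 20*y - 180

Identify coefficients: p = -4, q = -10, r = 5.
Plug into h(y) = y^3 - p y^2 - 4 r y + (4 p r - q^2):
  h(y) = y^3 - (-4) y^2 - 4*(5) y + (4*(-4)*(5) - (-10)^2)
       = y^3 + (4) y^2 + (-20) y + (-180).
Simplifying: h(y) = y^3 + 4*y^2 - 20*y - 180.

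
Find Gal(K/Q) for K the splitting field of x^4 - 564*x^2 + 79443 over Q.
Gal(K/Q) = V_4 (Klein four-group, Z/2Z × Z/2Z)

f factors as (x^2 - 291)(x^2 - 273), so the splitting field is K = Q(sqrt(291), sqrt(273)). The elements 291, 273, 79443 are all non-squares in Q, so sqrt(291) and sqrt(273) generate independent quadratic extensions. Thus [K:Q] = 4 and Gal(K/Q) is generated by the two order-2 automorphisms sqrt(291) ↦ -sqrt(291) and sqrt(273) ↦ -sqrt(273), giving V_4.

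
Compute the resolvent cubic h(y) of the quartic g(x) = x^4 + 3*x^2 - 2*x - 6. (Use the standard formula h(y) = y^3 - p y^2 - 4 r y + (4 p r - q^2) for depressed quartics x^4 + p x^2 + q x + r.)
h(y) = y^3 - 3*y^2 + 24*y - 76

Identify coefficients: p = 3, q = -2, r = -6.
Plug into h(y) = y^3 - p y^2 - 4 r y + (4 p r - q^2):
  h(y) = y^3 - (3) y^2 - 4*(-6) y + (4*(3)*(-6) - (-2)^2)
       = y^3 + (-3) y^2 + (24) y + (-76).
Simplifying: h(y) = y^3 - 3*y^2 + 24*y - 76.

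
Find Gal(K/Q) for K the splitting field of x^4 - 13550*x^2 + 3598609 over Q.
Gal(K/Q) = Z/2Z (cyclic of order 2)

f factors as (x^2 - 13279)(x^2 - 271), so the splitting field is K = Q(sqrt(13279), sqrt(271)). The squarefree part of 13279 is 271 and the squarefree part of 271 is also 271, so sqrt(13279) and sqrt(271) are both rational multiples of sqrt(271). Hence Q(sqrt(13279)) = Q(sqrt(271)) = Q(sqrt(271)), and the splitting field collapses to a single degree-2 extension with Galois group Z/2Z.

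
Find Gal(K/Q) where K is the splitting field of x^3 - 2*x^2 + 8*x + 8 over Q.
Gal(K/Q) = S_3 (symmetric group of order 6)

Compute the discriminant of x^3 + (-2)*x^2 + (8)*x + (8): Δ = -5568. Since Δ is not a rational square, the Galois group is not contained in A_3; it must be the full S_3 (irreducibility of the cubic rules out anything smaller).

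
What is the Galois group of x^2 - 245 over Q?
Gal(K/Q) = Z/2Z (cyclic of order 2)

x^2 - 245 is irreducible over Q since 245 is not a rational square. The splitting field Q(sqrt(245)) has degree 2 over Q, and its unique nontrivial automorphism is sqrt(245) ↦ -sqrt(245). Hence Gal(Q(sqrt(245))/Q) = Z/2Z.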